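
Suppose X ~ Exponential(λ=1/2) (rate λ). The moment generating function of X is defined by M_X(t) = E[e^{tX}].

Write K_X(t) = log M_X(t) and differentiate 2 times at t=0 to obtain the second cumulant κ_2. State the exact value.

κ_2 = K′′(0) = 4

M_X(t) = 1/(2*(1/2 - t))
K_X(t) = log M_X(t) = -log(1/2 - t) - log(2)
K′(t) = -2/(2*t - 1)
K′′(t) = 4/(4*t^2 - 4*t + 1)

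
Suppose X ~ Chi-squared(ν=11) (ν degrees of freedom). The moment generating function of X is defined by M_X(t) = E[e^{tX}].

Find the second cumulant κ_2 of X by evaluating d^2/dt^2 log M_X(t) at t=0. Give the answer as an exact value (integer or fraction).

M_X(t) = (1 - 2*t)^(-11/2)
K_X(t) = log M_X(t) = -11*log(1 - 2*t)/2
D^2[K](t) = 22/(4*t^2 - 4*t + 1)

κ_2 = D^2[K](0) = 22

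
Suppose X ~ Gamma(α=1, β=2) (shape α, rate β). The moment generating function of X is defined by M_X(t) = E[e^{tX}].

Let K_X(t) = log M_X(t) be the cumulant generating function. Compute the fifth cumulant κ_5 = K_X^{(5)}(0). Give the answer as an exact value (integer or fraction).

κ_5 = K^(5)(0) = 3/4

M_X(t) = 2/(2 - t)
K_X(t) = log M_X(t) = -log(2 - t) + log(2)
K^(5)(t) = -24/(t^5 - 10*t^4 + 40*t^3 - 80*t^2 + 80*t - 32)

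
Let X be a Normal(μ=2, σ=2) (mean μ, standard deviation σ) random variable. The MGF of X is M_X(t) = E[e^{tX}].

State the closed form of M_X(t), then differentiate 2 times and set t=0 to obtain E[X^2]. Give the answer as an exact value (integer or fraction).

E[X^2] = d^2M/dt^2 |_{t=0} = 8

M_X(t) = e^(2*t^2 + 2*t)
dM/dt = 4*t*e^(2*t)*e^(2*t^2) + 2*e^(2*t)*e^(2*t^2)
d^2M/dt^2 = 16*t^2*e^(2*t)*e^(2*t^2) + 16*t*e^(2*t)*e^(2*t^2) + 8*e^(2*t)*e^(2*t^2)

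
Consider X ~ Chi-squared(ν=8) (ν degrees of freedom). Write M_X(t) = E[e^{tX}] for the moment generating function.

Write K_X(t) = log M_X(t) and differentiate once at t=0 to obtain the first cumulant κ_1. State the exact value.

κ_1 = K^(1)(0) = 8

M_X(t) = (1 - 2*t)^(-4)
K_X(t) = log M_X(t) = -4*log(1 - 2*t)
K^(1)(t) = -8/(2*t - 1)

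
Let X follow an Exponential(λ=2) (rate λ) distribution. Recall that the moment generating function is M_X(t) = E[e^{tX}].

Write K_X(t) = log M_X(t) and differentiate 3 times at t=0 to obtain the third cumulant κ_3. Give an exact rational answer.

M_X(t) = 2/(2 - t)
K_X(t) = log M_X(t) = -log(2 - t) + log(2)
dK/dt = -1/(t - 2)
d^2K/dt^2 = 1/(t^2 - 4*t + 4)
d^3K/dt^3 = -2/(t^3 - 6*t^2 + 12*t - 8)

κ_3 = d^3K/dt^3 |_{t=0} = 1/4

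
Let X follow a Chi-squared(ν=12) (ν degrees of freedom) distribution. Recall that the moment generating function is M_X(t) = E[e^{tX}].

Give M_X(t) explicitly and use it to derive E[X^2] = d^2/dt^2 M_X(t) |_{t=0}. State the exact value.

M_X(t) = (1 - 2*t)^(-6)
M′(t) = -12/(128*t^7 - 448*t^6 + 672*t^5 - 560*t^4 + 280*t^3 - 84*t^2 + 14*t - 1)
M′′(t) = 168/(256*t^8 - 1024*t^7 + 1792*t^6 - 1792*t^5 + 1120*t^4 - 448*t^3 + 112*t^2 - 16*t + 1)

E[X^2] = M′′(0) = 168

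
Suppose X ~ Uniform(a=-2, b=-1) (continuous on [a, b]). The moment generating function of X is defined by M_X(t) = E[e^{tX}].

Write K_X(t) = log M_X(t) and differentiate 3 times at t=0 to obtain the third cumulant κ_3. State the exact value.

κ_3 = K^(3)(0) = 0

M_X(t) = (e^(-t) - e^(-2*t))/t
K_X(t) = log M_X(t) = -log(t) + log(e^(-t) - e^(-2*t))
K^(3)(t) = (t^3*e^(2*t) + t^3*e^(t) - 2*e^(3*t) + 6*e^(2*t) - 6*e^(t) + 2)/(t^3*e^(3*t) - 3*t^3*e^(2*t) + 3*t^3*e^(t) - t^3)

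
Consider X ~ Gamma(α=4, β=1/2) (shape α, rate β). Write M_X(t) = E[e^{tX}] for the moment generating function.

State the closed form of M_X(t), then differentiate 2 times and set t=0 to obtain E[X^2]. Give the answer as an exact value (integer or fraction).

E[X^2] = M′′(0) = 80

M_X(t) = 1/(16*(1/2 - t)^4)
M′(t) = -8/(32*t^5 - 80*t^4 + 80*t^3 - 40*t^2 + 10*t - 1)
M′′(t) = 80/(64*t^6 - 192*t^5 + 240*t^4 - 160*t^3 + 60*t^2 - 12*t + 1)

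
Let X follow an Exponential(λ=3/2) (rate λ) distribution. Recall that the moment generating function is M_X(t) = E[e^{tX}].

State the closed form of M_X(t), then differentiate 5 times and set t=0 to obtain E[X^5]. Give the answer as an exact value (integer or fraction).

E[X^5] = M′′′′′(0) = 1280/81

M_X(t) = 3/(2*(3/2 - t))
M′(t) = 6/(4*t^2 - 12*t + 9)
M′′(t) = -24/(8*t^3 - 36*t^2 + 54*t - 27)
M′′′(t) = 144/(16*t^4 - 96*t^3 + 216*t^2 - 216*t + 81)
M′′′′(t) = -1152/(32*t^5 - 240*t^4 + 720*t^3 - 1080*t^2 + 810*t - 243)
M′′′′′(t) = 11520/(64*t^6 - 576*t^5 + 2160*t^4 - 4320*t^3 + 4860*t^2 - 2916*t + 729)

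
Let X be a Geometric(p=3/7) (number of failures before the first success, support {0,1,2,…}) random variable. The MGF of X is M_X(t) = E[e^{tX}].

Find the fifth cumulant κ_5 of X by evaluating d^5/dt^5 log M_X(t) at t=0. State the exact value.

κ_5 = D^5[K](0) = 35420/81

M_X(t) = 3/(7*(1 - 4*e^(t)/7))
K_X(t) = log M_X(t) = -log(1 - 4*e^(t)/7) - log(7) + log(3)
D^5[K](t) = (-1792*e^(4*t) - 34496*e^(3*t) - 60368*e^(2*t) - 9604*e^(t))/(1024*e^(5*t) - 8960*e^(4*t) + 31360*e^(3*t) - 54880*e^(2*t) + 48020*e^(t) - 16807)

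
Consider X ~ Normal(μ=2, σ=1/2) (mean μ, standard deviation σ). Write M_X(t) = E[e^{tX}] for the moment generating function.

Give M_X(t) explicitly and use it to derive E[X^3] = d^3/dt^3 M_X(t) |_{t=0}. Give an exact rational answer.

E[X^3] = d^3M/dt^3 |_{t=0} = 19/2

M_X(t) = e^(t^2/8 + 2*t)
dM/dt = t*e^(2*t)*e^(t^2/8)/4 + 2*e^(2*t)*e^(t^2/8)
d^2M/dt^2 = t^2*e^(2*t)*e^(t^2/8)/16 + t*e^(2*t)*e^(t^2/8) + 17*e^(2*t)*e^(t^2/8)/4
d^3M/dt^3 = t^3*e^(2*t)*e^(t^2/8)/64 + 3*t^2*e^(2*t)*e^(t^2/8)/8 + 51*t*e^(2*t)*e^(t^2/8)/16 + 19*e^(2*t)*e^(t^2/8)/2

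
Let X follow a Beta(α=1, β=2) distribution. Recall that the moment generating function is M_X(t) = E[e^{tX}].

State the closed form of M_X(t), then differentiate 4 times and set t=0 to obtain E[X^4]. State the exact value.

E[X^4] = M^(4)(0) = 1/15

M_X(t) = ₁F₁(1; 3; t)
M^(4)(t) = ₁F₁(5; 7; t)/15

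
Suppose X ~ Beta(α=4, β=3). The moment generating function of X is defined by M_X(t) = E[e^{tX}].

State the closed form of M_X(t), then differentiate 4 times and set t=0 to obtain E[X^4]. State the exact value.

M_X(t) = ₁F₁(4; 7; t)
M′(t) = 4*₁F₁(5; 8; t)/7
M′′(t) = 5*₁F₁(6; 9; t)/14
M′′′(t) = 5*₁F₁(7; 10; t)/21
M′′′′(t) = ₁F₁(8; 11; t)/6

E[X^4] = M′′′′(0) = 1/6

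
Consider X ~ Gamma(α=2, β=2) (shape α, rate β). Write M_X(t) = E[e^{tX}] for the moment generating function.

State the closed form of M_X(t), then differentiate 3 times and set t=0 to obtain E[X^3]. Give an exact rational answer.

M_X(t) = 4/(2 - t)^2
D^3[M](t) = -96/(t^5 - 10*t^4 + 40*t^3 - 80*t^2 + 80*t - 32)

E[X^3] = D^3[M](0) = 3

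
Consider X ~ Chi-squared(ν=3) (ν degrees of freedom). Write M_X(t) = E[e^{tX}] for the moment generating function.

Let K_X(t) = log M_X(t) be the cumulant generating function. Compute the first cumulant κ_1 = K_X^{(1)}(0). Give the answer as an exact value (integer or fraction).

κ_1 = K′(0) = 3

M_X(t) = (1 - 2*t)^(-3/2)
K_X(t) = log M_X(t) = -3*log(1 - 2*t)/2
K′(t) = -3/(2*t - 1)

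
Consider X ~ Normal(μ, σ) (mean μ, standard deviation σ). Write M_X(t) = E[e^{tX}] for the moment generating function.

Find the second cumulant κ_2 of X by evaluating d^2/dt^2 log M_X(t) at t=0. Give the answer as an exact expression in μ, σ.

M_X(t) = e^(μ*t + σ^2*t^2/2)
K_X(t) = log M_X(t) = μ*t + σ^2*t^2/2
D^2[K](t) = σ^2

κ_2 = D^2[K](0) = σ^2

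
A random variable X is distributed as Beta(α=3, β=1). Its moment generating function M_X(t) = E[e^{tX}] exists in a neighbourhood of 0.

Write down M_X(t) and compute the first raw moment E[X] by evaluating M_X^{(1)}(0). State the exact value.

E[X] = M^(1)(0) = 3/4

M_X(t) = ₁F₁(3; 4; t)
M^(1)(t) = 3*₁F₁(4; 5; t)/4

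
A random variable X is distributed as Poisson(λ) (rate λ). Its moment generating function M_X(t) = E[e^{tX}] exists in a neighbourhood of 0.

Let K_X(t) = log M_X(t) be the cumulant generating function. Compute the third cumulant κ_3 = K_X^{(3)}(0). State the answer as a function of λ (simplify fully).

κ_3 = K^(3)(0) = λ

M_X(t) = e^(λ*(e^(t) - 1))
K_X(t) = log M_X(t) = λ*(e^(t) - 1)
K^(3)(t) = λ*e^(t)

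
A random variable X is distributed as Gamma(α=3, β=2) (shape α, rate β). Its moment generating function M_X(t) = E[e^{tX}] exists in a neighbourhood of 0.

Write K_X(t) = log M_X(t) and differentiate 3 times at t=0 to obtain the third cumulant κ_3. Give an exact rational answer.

M_X(t) = 8/(2 - t)^3
K_X(t) = log M_X(t) = -3*log(2 - t) + 3*log(2)
D^3[K](t) = -6/(t^3 - 6*t^2 + 12*t - 8)

κ_3 = D^3[K](0) = 3/4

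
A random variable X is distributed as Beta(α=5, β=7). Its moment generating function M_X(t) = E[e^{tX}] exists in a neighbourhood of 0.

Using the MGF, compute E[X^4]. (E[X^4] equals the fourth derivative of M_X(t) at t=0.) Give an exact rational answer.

M_X(t) = ₁F₁(5; 12; t)
D^4[M](t) = 2*₁F₁(9; 16; t)/39

E[X^4] = D^4[M](0) = 2/39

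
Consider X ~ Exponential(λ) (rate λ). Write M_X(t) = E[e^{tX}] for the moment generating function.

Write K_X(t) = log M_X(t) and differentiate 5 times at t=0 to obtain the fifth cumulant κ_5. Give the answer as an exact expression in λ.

κ_5 = D^5[K](0) = 24/λ^5

M_X(t) = λ/(λ - t)
K_X(t) = log M_X(t) = log(λ) - log(λ - t)
D^5[K](t) = -24/(-λ^5 + 5*λ^4*t - 10*λ^3*t^2 + 10*λ^2*t^3 - 5*λ*t^4 + t^5)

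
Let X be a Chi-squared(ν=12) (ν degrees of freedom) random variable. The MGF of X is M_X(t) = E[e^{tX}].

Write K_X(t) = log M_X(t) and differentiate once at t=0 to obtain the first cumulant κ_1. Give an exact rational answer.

κ_1 = K^(1)(0) = 12

M_X(t) = (1 - 2*t)^(-6)
K_X(t) = log M_X(t) = -6*log(1 - 2*t)
K^(1)(t) = -12/(2*t - 1)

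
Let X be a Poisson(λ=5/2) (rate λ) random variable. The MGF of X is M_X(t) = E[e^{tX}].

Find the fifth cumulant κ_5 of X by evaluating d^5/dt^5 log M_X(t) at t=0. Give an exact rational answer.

κ_5 = D^5[K](0) = 5/2

M_X(t) = e^(5*e^(t)/2 - 5/2)
K_X(t) = log M_X(t) = 5*e^(t)/2 - 5/2
D^5[K](t) = 5*e^(t)/2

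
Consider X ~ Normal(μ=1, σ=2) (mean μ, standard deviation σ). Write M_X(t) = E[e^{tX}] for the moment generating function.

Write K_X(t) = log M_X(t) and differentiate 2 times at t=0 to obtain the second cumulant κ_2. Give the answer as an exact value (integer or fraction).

κ_2 = K′′(0) = 4

M_X(t) = e^(2*t^2 + t)
K_X(t) = log M_X(t) = 2*t^2 + t
K′(t) = 4*t + 1
K′′(t) = 4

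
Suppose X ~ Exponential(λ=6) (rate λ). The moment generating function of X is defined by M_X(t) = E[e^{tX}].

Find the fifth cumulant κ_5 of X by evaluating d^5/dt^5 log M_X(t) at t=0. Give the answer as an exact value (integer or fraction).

M_X(t) = 6/(6 - t)
K_X(t) = log M_X(t) = -log(6 - t) + log(6)
K^(5)(t) = -24/(t^5 - 30*t^4 + 360*t^3 - 2160*t^2 + 6480*t - 7776)

κ_5 = K^(5)(0) = 1/324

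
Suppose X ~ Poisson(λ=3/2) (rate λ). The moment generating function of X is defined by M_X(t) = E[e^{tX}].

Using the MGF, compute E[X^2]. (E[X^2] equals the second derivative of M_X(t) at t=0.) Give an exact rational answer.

M_X(t) = e^(3*e^(t)/2 - 3/2)
M^(2)(t) = (9*e^(2*t)*e^(3*e^(t)/2) + 6*e^(t)*e^(3*e^(t)/2))*e^(-3/2)/4

E[X^2] = M^(2)(0) = 15/4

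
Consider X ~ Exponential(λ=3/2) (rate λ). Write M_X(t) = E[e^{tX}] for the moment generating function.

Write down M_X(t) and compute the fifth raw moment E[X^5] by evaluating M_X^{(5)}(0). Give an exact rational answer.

M_X(t) = 3/(2*(3/2 - t))
D^5[M](t) = 11520/(64*t^6 - 576*t^5 + 2160*t^4 - 4320*t^3 + 4860*t^2 - 2916*t + 729)

E[X^5] = D^5[M](0) = 1280/81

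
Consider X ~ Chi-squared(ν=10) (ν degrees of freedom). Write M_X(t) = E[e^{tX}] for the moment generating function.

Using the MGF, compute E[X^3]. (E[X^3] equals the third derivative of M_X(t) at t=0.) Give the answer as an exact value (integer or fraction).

E[X^3] = D^3[M](0) = 1680

M_X(t) = (1 - 2*t)^(-5)
D^3[M](t) = 1680/(256*t^8 - 1024*t^7 + 1792*t^6 - 1792*t^5 + 1120*t^4 - 448*t^3 + 112*t^2 - 16*t + 1)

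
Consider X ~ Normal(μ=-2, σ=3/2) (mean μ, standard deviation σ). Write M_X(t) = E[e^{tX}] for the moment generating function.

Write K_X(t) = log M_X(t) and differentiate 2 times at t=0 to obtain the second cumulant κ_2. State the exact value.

κ_2 = K′′(0) = 9/4

M_X(t) = e^(9*t^2/8 - 2*t)
K_X(t) = log M_X(t) = 9*t^2/8 - 2*t
K′(t) = 9*t/4 - 2
K′′(t) = 9/4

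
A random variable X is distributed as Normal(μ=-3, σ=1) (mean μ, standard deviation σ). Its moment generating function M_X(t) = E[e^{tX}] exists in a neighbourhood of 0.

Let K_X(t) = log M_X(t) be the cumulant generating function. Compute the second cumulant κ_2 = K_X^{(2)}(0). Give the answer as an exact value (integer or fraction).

κ_2 = D^2[K](0) = 1

M_X(t) = e^(t^2/2 - 3*t)
K_X(t) = log M_X(t) = t^2/2 - 3*t
D^2[K](t) = 1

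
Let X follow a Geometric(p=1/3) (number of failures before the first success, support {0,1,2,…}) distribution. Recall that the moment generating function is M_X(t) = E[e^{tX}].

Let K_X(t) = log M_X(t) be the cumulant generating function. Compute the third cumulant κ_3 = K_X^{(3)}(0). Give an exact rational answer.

κ_3 = d^3K/dt^3 |_{t=0} = 30

M_X(t) = 1/(3*(1 - 2*e^(t)/3))
K_X(t) = log M_X(t) = -log(1 - 2*e^(t)/3) - log(3)
dK/dt = -2*e^(t)/(2*e^(t) - 3)
d^2K/dt^2 = 6*e^(t)/(4*e^(2*t) - 12*e^(t) + 9)
d^3K/dt^3 = (-12*e^(2*t) - 18*e^(t))/(8*e^(3*t) - 36*e^(2*t) + 54*e^(t) - 27)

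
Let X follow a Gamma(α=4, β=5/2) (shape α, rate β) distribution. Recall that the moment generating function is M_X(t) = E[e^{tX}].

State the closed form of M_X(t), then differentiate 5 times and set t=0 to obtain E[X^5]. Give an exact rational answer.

M_X(t) = 625/(16*(5/2 - t)^4)
M′(t) = -5000/(32*t^5 - 400*t^4 + 2000*t^3 - 5000*t^2 + 6250*t - 3125)
M′′(t) = 50000/(64*t^6 - 960*t^5 + 6000*t^4 - 20000*t^3 + 37500*t^2 - 37500*t + 15625)
M′′′(t) = -600000/(128*t^7 - 2240*t^6 + 16800*t^5 - 70000*t^4 + 175000*t^3 - 262500*t^2 + 218750*t - 78125)
M′′′′(t) = 8400000/(256*t^8 - 5120*t^7 + 44800*t^6 - 224000*t^5 + 700000*t^4 - 1400000*t^3 + 1750000*t^2 - 1250000*t + 390625)
M′′′′′(t) = -134400000/(512*t^9 - 11520*t^8 + 115200*t^7 - 672000*t^6 + 2520000*t^5 - 6300000*t^4 + 10500000*t^3 - 11250000*t^2 + 7031250*t - 1953125)

E[X^5] = M′′′′′(0) = 43008/625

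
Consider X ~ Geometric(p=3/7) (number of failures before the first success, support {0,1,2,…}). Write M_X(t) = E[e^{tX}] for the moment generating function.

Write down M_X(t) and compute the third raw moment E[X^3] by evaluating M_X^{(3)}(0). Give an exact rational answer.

E[X^3] = D^3[M](0) = 236/9

M_X(t) = 3/(7*(1 - 4*e^(t)/7))
D^3[M](t) = (192*e^(3*t) + 1344*e^(2*t) + 588*e^(t))/(256*e^(4*t) - 1792*e^(3*t) + 4704*e^(2*t) - 5488*e^(t) + 2401)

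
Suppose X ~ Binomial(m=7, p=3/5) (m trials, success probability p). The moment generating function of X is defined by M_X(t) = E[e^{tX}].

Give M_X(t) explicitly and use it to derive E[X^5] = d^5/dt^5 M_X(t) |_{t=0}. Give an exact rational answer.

E[X^5] = d^5M/dt^5 |_{t=0} = 1655997/625

M_X(t) = (3*e^(t)/5 + 2/5)^7
dM/dt = 15309*e^(7*t)/78125 + 61236*e^(6*t)/78125 + 20412*e^(5*t)/15625 + 18144*e^(4*t)/15625 + 9072*e^(3*t)/15625 + 12096*e^(2*t)/78125 + 1344*e^(t)/78125
d^2M/dt^2 = 107163*e^(7*t)/78125 + 367416*e^(6*t)/78125 + 20412*e^(5*t)/3125 + 72576*e^(4*t)/15625 + 27216*e^(3*t)/15625 + 24192*e^(2*t)/78125 + 1344*e^(t)/78125
d^3M/dt^3 = 750141*e^(7*t)/78125 + 2204496*e^(6*t)/78125 + 20412*e^(5*t)/625 + 290304*e^(4*t)/15625 + 81648*e^(3*t)/15625 + 48384*e^(2*t)/78125 + 1344*e^(t)/78125
d^4M/dt^4 = 5250987*e^(7*t)/78125 + 13226976*e^(6*t)/78125 + 20412*e^(5*t)/125 + 1161216*e^(4*t)/15625 + 244944*e^(3*t)/15625 + 96768*e^(2*t)/78125 + 1344*e^(t)/78125
d^5M/dt^5 = 36756909*e^(7*t)/78125 + 79361856*e^(6*t)/78125 + 20412*e^(5*t)/25 + 4644864*e^(4*t)/15625 + 734832*e^(3*t)/15625 + 193536*e^(2*t)/78125 + 1344*e^(t)/78125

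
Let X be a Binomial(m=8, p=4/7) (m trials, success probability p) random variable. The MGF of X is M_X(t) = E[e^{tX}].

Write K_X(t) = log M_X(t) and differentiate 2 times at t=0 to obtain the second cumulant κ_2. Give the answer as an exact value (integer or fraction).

M_X(t) = (4*e^(t)/7 + 3/7)^8
K_X(t) = log M_X(t) = 8*log(4*e^(t)/7 + 3/7)
K′(t) = 32*e^(t)/(4*e^(t) + 3)
K′′(t) = 96*e^(t)/(16*e^(2*t) + 24*e^(t) + 9)

κ_2 = K′′(0) = 96/49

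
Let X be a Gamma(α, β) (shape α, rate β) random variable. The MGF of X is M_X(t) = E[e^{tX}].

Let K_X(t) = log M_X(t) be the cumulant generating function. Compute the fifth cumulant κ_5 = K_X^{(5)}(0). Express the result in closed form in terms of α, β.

M_X(t) = (β/(β - t))^α
K_X(t) = log M_X(t) = α*(log(β) - log(β - t))
K^(5)(t) = -24*α/(-β^5 + 5*β^4*t - 10*β^3*t^2 + 10*β^2*t^3 - 5*β*t^4 + t^5)

κ_5 = K^(5)(0) = 24*α/β^5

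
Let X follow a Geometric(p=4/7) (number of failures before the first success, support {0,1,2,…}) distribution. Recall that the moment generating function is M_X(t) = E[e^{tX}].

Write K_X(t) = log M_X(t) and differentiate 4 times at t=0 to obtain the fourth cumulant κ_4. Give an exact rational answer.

M_X(t) = 4/(7*(1 - 3*e^(t)/7))
K_X(t) = log M_X(t) = -log(1 - 3*e^(t)/7) - log(7) + 2*log(2)
K′(t) = -3*e^(t)/(3*e^(t) - 7)
K′′(t) = 21*e^(t)/(9*e^(2*t) - 42*e^(t) + 49)
K′′′(t) = (-63*e^(2*t) - 147*e^(t))/(27*e^(3*t) - 189*e^(2*t) + 441*e^(t) - 343)
K′′′′(t) = (189*e^(3*t) + 1764*e^(2*t) + 1029*e^(t))/(81*e^(4*t) - 756*e^(3*t) + 2646*e^(2*t) - 4116*e^(t) + 2401)

κ_4 = K′′′′(0) = 1491/128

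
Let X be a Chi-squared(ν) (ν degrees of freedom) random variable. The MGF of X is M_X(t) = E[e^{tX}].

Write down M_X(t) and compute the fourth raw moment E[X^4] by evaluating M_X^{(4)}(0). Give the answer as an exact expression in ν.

M_X(t) = (1 - 2*t)^(-ν/2)
M′(t) = -ν/(2*t*(1 - 2*t)^(ν/2) - (1 - 2*t)^(ν/2))
M′′(t) = (ν^2 + 2*ν)/(4*t^2*(1 - 2*t)^(ν/2) - 4*t*(1 - 2*t)^(ν/2) + (1 - 2*t)^(ν/2))
M′′′(t) = (-ν^3 - 6*ν^2 - 8*ν)/(8*t^3*(1 - 2*t)^(ν/2) - 12*t^2*(1 - 2*t)^(ν/2) + 6*t*(1 - 2*t)^(ν/2) - (1 - 2*t)^(ν/2))
M′′′′(t) = (ν^4 + 12*ν^3 + 44*ν^2 + 48*ν)/(16*t^4*(1 - 2*t)^(ν/2) - 32*t^3*(1 - 2*t)^(ν/2) + 24*t^2*(1 - 2*t)^(ν/2) - 8*t*(1 - 2*t)^(ν/2) + (1 - 2*t)^(ν/2))

E[X^4] = M′′′′(0) = ν*(ν^3 + 12*ν^2 + 44*ν + 48)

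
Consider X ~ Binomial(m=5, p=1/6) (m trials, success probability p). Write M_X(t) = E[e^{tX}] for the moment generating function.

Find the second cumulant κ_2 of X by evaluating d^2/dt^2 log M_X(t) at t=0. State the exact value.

M_X(t) = (e^(t)/6 + 5/6)^5
K_X(t) = log M_X(t) = 5*log(e^(t)/6 + 5/6)
D^2[K](t) = 25*e^(t)/(e^(2*t) + 10*e^(t) + 25)

κ_2 = D^2[K](0) = 25/36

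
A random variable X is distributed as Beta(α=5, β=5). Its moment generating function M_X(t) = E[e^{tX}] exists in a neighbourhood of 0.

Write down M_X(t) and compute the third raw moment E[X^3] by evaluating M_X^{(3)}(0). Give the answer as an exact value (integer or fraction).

E[X^3] = M^(3)(0) = 7/44

M_X(t) = ₁F₁(5; 10; t)
M^(3)(t) = 7*₁F₁(8; 13; t)/44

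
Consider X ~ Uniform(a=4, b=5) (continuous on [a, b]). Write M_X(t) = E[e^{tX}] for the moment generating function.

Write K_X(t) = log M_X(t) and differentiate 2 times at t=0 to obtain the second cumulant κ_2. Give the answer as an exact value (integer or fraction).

M_X(t) = (e^(5*t) - e^(4*t))/t
K_X(t) = log M_X(t) = -log(t) + log(e^(5*t) - e^(4*t))
D^2[K](t) = (-t^2*e^(t) + e^(2*t) - 2*e^(t) + 1)/(t^2*e^(2*t) - 2*t^2*e^(t) + t^2)

κ_2 = D^2[K](0) = 1/12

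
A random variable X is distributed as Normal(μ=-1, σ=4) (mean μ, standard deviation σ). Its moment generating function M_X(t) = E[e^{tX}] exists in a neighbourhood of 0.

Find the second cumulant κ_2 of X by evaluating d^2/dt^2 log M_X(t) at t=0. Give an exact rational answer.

M_X(t) = e^(8*t^2 - t)
K_X(t) = log M_X(t) = 8*t^2 - t
K′(t) = 16*t - 1
K′′(t) = 16

κ_2 = K′′(0) = 16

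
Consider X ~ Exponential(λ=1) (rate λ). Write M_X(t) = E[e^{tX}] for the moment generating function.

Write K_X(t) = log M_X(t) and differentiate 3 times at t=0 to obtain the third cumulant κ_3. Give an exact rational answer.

κ_3 = K′′′(0) = 2

M_X(t) = 1/(1 - t)
K_X(t) = log M_X(t) = -log(1 - t)
K′(t) = -1/(t - 1)
K′′(t) = 1/(t^2 - 2*t + 1)
K′′′(t) = -2/(t^3 - 3*t^2 + 3*t - 1)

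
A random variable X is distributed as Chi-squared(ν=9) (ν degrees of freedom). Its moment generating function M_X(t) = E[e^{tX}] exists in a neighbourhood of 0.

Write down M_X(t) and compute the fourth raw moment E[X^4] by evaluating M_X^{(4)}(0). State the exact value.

E[X^4] = d^4M/dt^4 |_{t=0} = 19305

M_X(t) = (1 - 2*t)^(-9/2)
dM/dt = -9/(32*t^5*√(1 - 2*t) - 80*t^4*√(1 - 2*t) + 80*t^3*√(1 - 2*t) - 40*t^2*√(1 - 2*t) + 10*t*√(1 - 2*t) - √(1 - 2*t))
d^2M/dt^2 = 99/(64*t^6*√(1 - 2*t) - 192*t^5*√(1 - 2*t) + 240*t^4*√(1 - 2*t) - 160*t^3*√(1 - 2*t) + 60*t^2*√(1 - 2*t) - 12*t*√(1 - 2*t) + √(1 - 2*t))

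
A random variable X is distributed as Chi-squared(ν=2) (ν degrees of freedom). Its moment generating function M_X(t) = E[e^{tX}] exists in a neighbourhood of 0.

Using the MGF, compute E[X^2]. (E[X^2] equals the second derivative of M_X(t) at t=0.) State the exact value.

M_X(t) = 1/(1 - 2*t)
M′(t) = 2/(4*t^2 - 4*t + 1)
M′′(t) = -8/(8*t^3 - 12*t^2 + 6*t - 1)

E[X^2] = M′′(0) = 8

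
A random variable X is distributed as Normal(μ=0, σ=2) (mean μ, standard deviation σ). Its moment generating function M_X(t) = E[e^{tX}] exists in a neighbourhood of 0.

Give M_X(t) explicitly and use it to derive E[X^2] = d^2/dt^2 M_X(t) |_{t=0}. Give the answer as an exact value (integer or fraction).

M_X(t) = e^(2*t^2)
D^2[M](t) = 16*t^2*e^(2*t^2) + 4*e^(2*t^2)

E[X^2] = D^2[M](0) = 4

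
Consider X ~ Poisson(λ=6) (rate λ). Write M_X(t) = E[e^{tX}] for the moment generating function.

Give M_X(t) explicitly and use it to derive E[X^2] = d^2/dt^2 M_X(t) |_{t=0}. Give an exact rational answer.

E[X^2] = M^(2)(0) = 42

M_X(t) = e^(6*e^(t) - 6)
M^(2)(t) = (36*e^(2*t)*e^(6*e^(t)) + 6*e^(t)*e^(6*e^(t)))*e^(-6)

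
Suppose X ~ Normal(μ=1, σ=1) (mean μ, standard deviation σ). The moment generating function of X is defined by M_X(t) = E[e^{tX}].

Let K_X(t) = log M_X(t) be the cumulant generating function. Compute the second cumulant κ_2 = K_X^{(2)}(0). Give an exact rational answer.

M_X(t) = e^(t^2/2 + t)
K_X(t) = log M_X(t) = t^2/2 + t
dK/dt = t + 1
d^2K/dt^2 = 1

κ_2 = d^2K/dt^2 |_{t=0} = 1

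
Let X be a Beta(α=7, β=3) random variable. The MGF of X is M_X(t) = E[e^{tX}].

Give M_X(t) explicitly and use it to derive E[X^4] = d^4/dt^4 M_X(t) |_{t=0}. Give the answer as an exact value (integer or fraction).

E[X^4] = D^4[M](0) = 42/143

M_X(t) = ₁F₁(7; 10; t)
D^4[M](t) = 42*₁F₁(11; 14; t)/143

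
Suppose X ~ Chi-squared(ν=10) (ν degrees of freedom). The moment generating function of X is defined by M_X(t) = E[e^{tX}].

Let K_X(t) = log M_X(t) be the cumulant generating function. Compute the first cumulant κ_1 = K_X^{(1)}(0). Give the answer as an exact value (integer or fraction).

κ_1 = K′(0) = 10

M_X(t) = (1 - 2*t)^(-5)
K_X(t) = log M_X(t) = -5*log(1 - 2*t)
K′(t) = -10/(2*t - 1)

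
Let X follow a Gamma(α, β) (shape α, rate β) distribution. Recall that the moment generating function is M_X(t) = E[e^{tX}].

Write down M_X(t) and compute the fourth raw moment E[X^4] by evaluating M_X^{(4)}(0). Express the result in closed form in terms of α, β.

M_X(t) = (β/(β - t))^α
M^(4)(t) = (α^4*β^α*(1/(β - t))^α + 6*α^3*β^α*(1/(β - t))^α + 11*α^2*β^α*(1/(β - t))^α + 6*α*β^α*(1/(β - t))^α)/(β^4 - 4*β^3*t + 6*β^2*t^2 - 4*β*t^3 + t^4)

E[X^4] = M^(4)(0) = α*(α^3 + 6*α^2 + 11*α + 6)/β^4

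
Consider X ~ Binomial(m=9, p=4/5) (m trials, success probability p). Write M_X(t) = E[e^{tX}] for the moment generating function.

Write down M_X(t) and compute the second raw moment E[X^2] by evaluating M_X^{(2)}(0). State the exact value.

E[X^2] = D^2[M](0) = 1332/25

M_X(t) = (4*e^(t)/5 + 1/5)^9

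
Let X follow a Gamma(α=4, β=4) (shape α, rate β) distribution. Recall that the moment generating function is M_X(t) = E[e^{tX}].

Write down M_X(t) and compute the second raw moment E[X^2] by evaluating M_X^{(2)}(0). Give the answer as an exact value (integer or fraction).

M_X(t) = 256/(4 - t)^4
dM/dt = -1024/(t^5 - 20*t^4 + 160*t^3 - 640*t^2 + 1280*t - 1024)
d^2M/dt^2 = 5120/(t^6 - 24*t^5 + 240*t^4 - 1280*t^3 + 3840*t^2 - 6144*t + 4096)

E[X^2] = d^2M/dt^2 |_{t=0} = 5/4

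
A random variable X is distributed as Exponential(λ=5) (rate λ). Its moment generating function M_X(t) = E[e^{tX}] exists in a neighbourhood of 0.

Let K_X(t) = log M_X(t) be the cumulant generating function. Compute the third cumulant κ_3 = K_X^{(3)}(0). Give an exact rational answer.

M_X(t) = 5/(5 - t)
K_X(t) = log M_X(t) = -log(5 - t) + log(5)
dK/dt = -1/(t - 5)
d^2K/dt^2 = 1/(t^2 - 10*t + 25)
d^3K/dt^3 = -2/(t^3 - 15*t^2 + 75*t - 125)

κ_3 = d^3K/dt^3 |_{t=0} = 2/125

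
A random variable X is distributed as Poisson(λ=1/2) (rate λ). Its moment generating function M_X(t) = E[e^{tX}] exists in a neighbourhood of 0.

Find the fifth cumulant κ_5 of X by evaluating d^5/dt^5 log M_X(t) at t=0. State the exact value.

M_X(t) = e^(e^(t)/2 - 1/2)
K_X(t) = log M_X(t) = e^(t)/2 - 1/2
K^(5)(t) = e^(t)/2

κ_5 = K^(5)(0) = 1/2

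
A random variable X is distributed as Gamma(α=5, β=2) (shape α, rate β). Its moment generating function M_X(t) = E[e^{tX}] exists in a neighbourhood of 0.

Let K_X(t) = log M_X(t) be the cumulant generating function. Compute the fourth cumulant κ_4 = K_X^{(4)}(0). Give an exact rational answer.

M_X(t) = 32/(2 - t)^5
K_X(t) = log M_X(t) = -5*log(2 - t) + 5*log(2)
dK/dt = -5/(t - 2)
d^2K/dt^2 = 5/(t^2 - 4*t + 4)
d^3K/dt^3 = -10/(t^3 - 6*t^2 + 12*t - 8)
d^4K/dt^4 = 30/(t^4 - 8*t^3 + 24*t^2 - 32*t + 16)

κ_4 = d^4K/dt^4 |_{t=0} = 15/8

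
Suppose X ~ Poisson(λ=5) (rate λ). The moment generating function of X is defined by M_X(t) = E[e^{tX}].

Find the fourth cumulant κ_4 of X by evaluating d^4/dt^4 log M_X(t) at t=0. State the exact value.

κ_4 = K^(4)(0) = 5

M_X(t) = e^(5*e^(t) - 5)
K_X(t) = log M_X(t) = 5*e^(t) - 5
K^(4)(t) = 5*e^(t)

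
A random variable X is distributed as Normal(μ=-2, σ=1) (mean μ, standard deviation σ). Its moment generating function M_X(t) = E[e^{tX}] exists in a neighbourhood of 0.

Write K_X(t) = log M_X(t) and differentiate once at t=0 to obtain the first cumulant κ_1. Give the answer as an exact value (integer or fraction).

κ_1 = K′(0) = -2

M_X(t) = e^(t^2/2 - 2*t)
K_X(t) = log M_X(t) = t^2/2 - 2*t
K′(t) = t - 2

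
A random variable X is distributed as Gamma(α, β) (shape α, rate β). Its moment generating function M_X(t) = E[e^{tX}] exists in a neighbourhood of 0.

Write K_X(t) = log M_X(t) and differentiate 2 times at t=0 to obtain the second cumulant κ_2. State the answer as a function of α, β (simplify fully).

κ_2 = D^2[K](0) = α/β^2

M_X(t) = (β/(β - t))^α
K_X(t) = log M_X(t) = α*(log(β) - log(β - t))
D^2[K](t) = α/(β^2 - 2*β*t + t^2)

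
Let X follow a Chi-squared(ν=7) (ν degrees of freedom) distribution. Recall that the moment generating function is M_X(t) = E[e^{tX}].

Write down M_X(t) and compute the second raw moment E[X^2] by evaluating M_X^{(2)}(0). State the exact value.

M_X(t) = (1 - 2*t)^(-7/2)
M′(t) = 7/(16*t^4*√(1 - 2*t) - 32*t^3*√(1 - 2*t) + 24*t^2*√(1 - 2*t) - 8*t*√(1 - 2*t) + √(1 - 2*t))
M′′(t) = -63/(32*t^5*√(1 - 2*t) - 80*t^4*√(1 - 2*t) + 80*t^3*√(1 - 2*t) - 40*t^2*√(1 - 2*t) + 10*t*√(1 - 2*t) - √(1 - 2*t))

E[X^2] = M′′(0) = 63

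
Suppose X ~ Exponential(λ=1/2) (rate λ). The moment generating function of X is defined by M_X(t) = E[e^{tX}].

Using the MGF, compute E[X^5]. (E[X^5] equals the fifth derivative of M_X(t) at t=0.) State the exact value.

E[X^5] = d^5M/dt^5 |_{t=0} = 3840

M_X(t) = 1/(2*(1/2 - t))
dM/dt = 2/(4*t^2 - 4*t + 1)
d^2M/dt^2 = -8/(8*t^3 - 12*t^2 + 6*t - 1)
d^3M/dt^3 = 48/(16*t^4 - 32*t^3 + 24*t^2 - 8*t + 1)
d^4M/dt^4 = -384/(32*t^5 - 80*t^4 + 80*t^3 - 40*t^2 + 10*t - 1)
d^5M/dt^5 = 3840/(64*t^6 - 192*t^5 + 240*t^4 - 160*t^3 + 60*t^2 - 12*t + 1)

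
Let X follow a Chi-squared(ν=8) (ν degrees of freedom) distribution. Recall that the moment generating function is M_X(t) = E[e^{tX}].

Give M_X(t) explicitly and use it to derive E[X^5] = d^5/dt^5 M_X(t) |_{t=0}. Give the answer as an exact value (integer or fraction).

M_X(t) = (1 - 2*t)^(-4)
M^(5)(t) = -215040/(512*t^9 - 2304*t^8 + 4608*t^7 - 5376*t^6 + 4032*t^5 - 2016*t^4 + 672*t^3 - 144*t^2 + 18*t - 1)

E[X^5] = M^(5)(0) = 215040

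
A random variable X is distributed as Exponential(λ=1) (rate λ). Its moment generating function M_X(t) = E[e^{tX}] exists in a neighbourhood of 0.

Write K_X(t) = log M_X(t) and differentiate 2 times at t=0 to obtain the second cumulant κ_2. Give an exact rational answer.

κ_2 = K^(2)(0) = 1

M_X(t) = 1/(1 - t)
K_X(t) = log M_X(t) = -log(1 - t)
K^(2)(t) = 1/(t^2 - 2*t + 1)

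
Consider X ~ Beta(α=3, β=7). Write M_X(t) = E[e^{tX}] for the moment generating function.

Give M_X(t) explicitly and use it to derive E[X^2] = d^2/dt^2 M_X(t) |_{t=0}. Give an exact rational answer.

M_X(t) = ₁F₁(3; 10; t)
M′(t) = 3*₁F₁(4; 11; t)/10
M′′(t) = 6*₁F₁(5; 12; t)/55

E[X^2] = M′′(0) = 6/55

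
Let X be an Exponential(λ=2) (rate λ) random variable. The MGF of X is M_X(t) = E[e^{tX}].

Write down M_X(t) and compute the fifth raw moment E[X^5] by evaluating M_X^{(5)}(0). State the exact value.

M_X(t) = 2/(2 - t)
D^5[M](t) = 240/(t^6 - 12*t^5 + 60*t^4 - 160*t^3 + 240*t^2 - 192*t + 64)

E[X^5] = D^5[M](0) = 15/4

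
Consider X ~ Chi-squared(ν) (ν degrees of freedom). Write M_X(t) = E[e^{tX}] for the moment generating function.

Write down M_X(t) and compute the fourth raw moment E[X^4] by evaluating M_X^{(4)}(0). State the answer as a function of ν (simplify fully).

E[X^4] = d^4M/dt^4 |_{t=0} = ν*(ν^3 + 12*ν^2 + 44*ν + 48)

M_X(t) = (1 - 2*t)^(-ν/2)
dM/dt = -ν/(2*t*(1 - 2*t)^(ν/2) - (1 - 2*t)^(ν/2))
d^2M/dt^2 = (ν^2 + 2*ν)/(4*t^2*(1 - 2*t)^(ν/2) - 4*t*(1 - 2*t)^(ν/2) + (1 - 2*t)^(ν/2))
d^3M/dt^3 = (-ν^3 - 6*ν^2 - 8*ν)/(8*t^3*(1 - 2*t)^(ν/2) - 12*t^2*(1 - 2*t)^(ν/2) + 6*t*(1 - 2*t)^(ν/2) - (1 - 2*t)^(ν/2))
d^4M/dt^4 = (ν^4 + 12*ν^3 + 44*ν^2 + 48*ν)/(16*t^4*(1 - 2*t)^(ν/2) - 32*t^3*(1 - 2*t)^(ν/2) + 24*t^2*(1 - 2*t)^(ν/2) - 8*t*(1 - 2*t)^(ν/2) + (1 - 2*t)^(ν/2))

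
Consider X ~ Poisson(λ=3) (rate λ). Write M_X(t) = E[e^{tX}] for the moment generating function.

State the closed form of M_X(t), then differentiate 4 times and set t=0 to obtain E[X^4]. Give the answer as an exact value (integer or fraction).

M_X(t) = e^(3*e^(t) - 3)
M^(4)(t) = (81*e^(4*t)*e^(3*e^(t)) + 162*e^(3*t)*e^(3*e^(t)) + 63*e^(2*t)*e^(3*e^(t)) + 3*e^(t)*e^(3*e^(t)))*e^(-3)

E[X^4] = M^(4)(0) = 309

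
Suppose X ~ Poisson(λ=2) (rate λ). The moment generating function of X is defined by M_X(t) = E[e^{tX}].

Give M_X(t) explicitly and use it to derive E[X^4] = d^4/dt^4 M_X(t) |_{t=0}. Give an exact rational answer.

M_X(t) = e^(2*e^(t) - 2)
M′(t) = 2*e^(-2)*e^(t)*e^(2*e^(t))
M′′(t) = (4*e^(2*t)*e^(2*e^(t)) + 2*e^(t)*e^(2*e^(t)))*e^(-2)
M′′′(t) = (8*e^(3*t)*e^(2*e^(t)) + 12*e^(2*t)*e^(2*e^(t)) + 2*e^(t)*e^(2*e^(t)))*e^(-2)
M′′′′(t) = (16*e^(4*t)*e^(2*e^(t)) + 48*e^(3*t)*e^(2*e^(t)) + 28*e^(2*t)*e^(2*e^(t)) + 2*e^(t)*e^(2*e^(t)))*e^(-2)

E[X^4] = M′′′′(0) = 94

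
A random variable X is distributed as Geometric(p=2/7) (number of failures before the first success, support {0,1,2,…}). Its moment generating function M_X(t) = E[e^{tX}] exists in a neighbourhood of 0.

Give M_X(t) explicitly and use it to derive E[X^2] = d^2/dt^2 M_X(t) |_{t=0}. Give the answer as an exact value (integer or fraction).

M_X(t) = 2/(7*(1 - 5*e^(t)/7))
dM/dt = 10*e^(t)/(25*e^(2*t) - 70*e^(t) + 49)
d^2M/dt^2 = (-50*e^(2*t) - 70*e^(t))/(125*e^(3*t) - 525*e^(2*t) + 735*e^(t) - 343)

E[X^2] = d^2M/dt^2 |_{t=0} = 15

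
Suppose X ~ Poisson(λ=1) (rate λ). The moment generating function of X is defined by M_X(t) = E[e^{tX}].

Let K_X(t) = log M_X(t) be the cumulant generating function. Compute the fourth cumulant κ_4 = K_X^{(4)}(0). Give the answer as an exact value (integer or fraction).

κ_4 = d^4K/dt^4 |_{t=0} = 1

M_X(t) = e^(e^(t) - 1)
K_X(t) = log M_X(t) = e^(t) - 1
dK/dt = e^(t)
d^2K/dt^2 = e^(t)
d^3K/dt^3 = e^(t)
d^4K/dt^4 = e^(t)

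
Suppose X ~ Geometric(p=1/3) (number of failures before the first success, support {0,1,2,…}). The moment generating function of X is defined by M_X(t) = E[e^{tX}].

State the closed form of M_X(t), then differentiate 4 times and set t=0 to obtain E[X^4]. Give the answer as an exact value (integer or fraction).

E[X^4] = M^(4)(0) = 730

M_X(t) = 1/(3*(1 - 2*e^(t)/3))
M^(4)(t) = (-16*e^(4*t) - 264*e^(3*t) - 396*e^(2*t) - 54*e^(t))/(32*e^(5*t) - 240*e^(4*t) + 720*e^(3*t) - 1080*e^(2*t) + 810*e^(t) - 243)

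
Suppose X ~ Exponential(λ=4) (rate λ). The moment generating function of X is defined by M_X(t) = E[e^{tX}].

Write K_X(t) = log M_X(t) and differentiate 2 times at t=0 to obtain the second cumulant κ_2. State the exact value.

M_X(t) = 4/(4 - t)
K_X(t) = log M_X(t) = -log(4 - t) + 2*log(2)
K′(t) = -1/(t - 4)
K′′(t) = 1/(t^2 - 8*t + 16)

κ_2 = K′′(0) = 1/16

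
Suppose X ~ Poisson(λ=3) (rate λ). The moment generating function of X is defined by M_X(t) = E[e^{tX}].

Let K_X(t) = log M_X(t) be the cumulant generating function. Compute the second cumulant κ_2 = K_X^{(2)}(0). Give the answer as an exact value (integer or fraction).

κ_2 = d^2K/dt^2 |_{t=0} = 3

M_X(t) = e^(3*e^(t) - 3)
K_X(t) = log M_X(t) = 3*e^(t) - 3
dK/dt = 3*e^(t)
d^2K/dt^2 = 3*e^(t)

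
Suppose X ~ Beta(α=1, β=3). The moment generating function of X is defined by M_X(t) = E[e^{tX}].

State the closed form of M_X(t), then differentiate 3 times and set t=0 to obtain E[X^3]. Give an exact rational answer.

M_X(t) = ₁F₁(1; 4; t)
D^3[M](t) = ₁F₁(4; 7; t)/20

E[X^3] = D^3[M](0) = 1/20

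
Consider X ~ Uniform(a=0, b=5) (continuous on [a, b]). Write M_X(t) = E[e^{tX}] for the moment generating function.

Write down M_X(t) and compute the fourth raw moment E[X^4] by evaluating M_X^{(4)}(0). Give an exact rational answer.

E[X^4] = D^4[M](0) = 125

M_X(t) = (e^(5*t) - 1)/(5*t)
D^4[M](t) = (625*t^4*e^(5*t) - 500*t^3*e^(5*t) + 300*t^2*e^(5*t) - 120*t*e^(5*t) + 24*e^(5*t) - 24)/(5*t^5)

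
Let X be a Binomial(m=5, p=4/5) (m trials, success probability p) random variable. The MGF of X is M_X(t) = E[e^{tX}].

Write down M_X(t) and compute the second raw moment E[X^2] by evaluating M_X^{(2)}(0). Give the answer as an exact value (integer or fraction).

M_X(t) = (4*e^(t)/5 + 1/5)^5
D^2[M](t) = 1024*e^(5*t)/125 + 4096*e^(4*t)/625 + 1152*e^(3*t)/625 + 128*e^(2*t)/625 + 4*e^(t)/625

E[X^2] = D^2[M](0) = 84/5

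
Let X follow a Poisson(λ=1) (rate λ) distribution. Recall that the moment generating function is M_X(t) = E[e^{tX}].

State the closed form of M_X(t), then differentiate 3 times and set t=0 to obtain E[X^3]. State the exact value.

M_X(t) = e^(e^(t) - 1)
M′(t) = e^(-1)*e^(t)*e^(e^(t))
M′′(t) = (e^(2*t)*e^(e^(t)) + e^(t)*e^(e^(t)))*e^(-1)
M′′′(t) = (e^(3*t)*e^(e^(t)) + 3*e^(2*t)*e^(e^(t)) + e^(t)*e^(e^(t)))*e^(-1)

E[X^3] = M′′′(0) = 5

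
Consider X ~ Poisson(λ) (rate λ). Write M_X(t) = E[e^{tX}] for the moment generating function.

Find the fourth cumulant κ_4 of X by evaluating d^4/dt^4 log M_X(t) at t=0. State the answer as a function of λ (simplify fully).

κ_4 = K^(4)(0) = λ

M_X(t) = e^(λ*(e^(t) - 1))
K_X(t) = log M_X(t) = λ*(e^(t) - 1)
K^(4)(t) = λ*e^(t)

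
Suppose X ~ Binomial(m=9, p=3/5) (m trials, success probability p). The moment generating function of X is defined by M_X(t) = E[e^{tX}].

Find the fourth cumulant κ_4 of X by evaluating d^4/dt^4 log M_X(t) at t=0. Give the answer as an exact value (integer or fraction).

M_X(t) = (3*e^(t)/5 + 2/5)^9
K_X(t) = log M_X(t) = 9*log(3*e^(t)/5 + 2/5)
K′(t) = 27*e^(t)/(3*e^(t) + 2)
K′′(t) = 54*e^(t)/(9*e^(2*t) + 12*e^(t) + 4)
K′′′(t) = (-162*e^(2*t) + 108*e^(t))/(27*e^(3*t) + 54*e^(2*t) + 36*e^(t) + 8)
K′′′′(t) = (486*e^(3*t) - 1296*e^(2*t) + 216*e^(t))/(81*e^(4*t) + 216*e^(3*t) + 216*e^(2*t) + 96*e^(t) + 16)

κ_4 = K′′′′(0) = -594/625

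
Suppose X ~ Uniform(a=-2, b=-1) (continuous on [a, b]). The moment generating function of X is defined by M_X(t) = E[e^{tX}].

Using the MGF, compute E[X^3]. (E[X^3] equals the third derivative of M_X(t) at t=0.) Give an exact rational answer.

M_X(t) = (e^(-t) - e^(-2*t))/t
dM/dt = (-t*e^(t) + 2*t - e^(t) + 1)*e^(-2*t)/t^2
d^2M/dt^2 = (t^2*e^(t) - 4*t^2 + 2*t*e^(t) - 4*t + 2*e^(t) - 2)*e^(-2*t)/t^3
d^3M/dt^3 = (-t^3*e^(t) + 8*t^3 - 3*t^2*e^(t) + 12*t^2 - 6*t*e^(t) + 12*t - 6*e^(t) + 6)*e^(-2*t)/t^4

E[X^3] = d^3M/dt^3 |_{t=0} = -15/4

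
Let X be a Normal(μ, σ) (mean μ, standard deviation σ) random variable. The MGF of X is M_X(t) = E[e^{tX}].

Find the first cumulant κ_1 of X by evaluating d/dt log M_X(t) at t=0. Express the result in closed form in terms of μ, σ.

κ_1 = K′(0) = μ

M_X(t) = e^(μ*t + σ^2*t^2/2)
K_X(t) = log M_X(t) = μ*t + σ^2*t^2/2
K′(t) = μ + σ^2*t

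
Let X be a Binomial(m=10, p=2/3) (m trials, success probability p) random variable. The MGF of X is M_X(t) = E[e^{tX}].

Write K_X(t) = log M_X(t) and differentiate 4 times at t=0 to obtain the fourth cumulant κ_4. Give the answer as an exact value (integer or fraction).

κ_4 = K′′′′(0) = -20/27

M_X(t) = (2*e^(t)/3 + 1/3)^10
K_X(t) = log M_X(t) = 10*log(2*e^(t)/3 + 1/3)
K′(t) = 20*e^(t)/(2*e^(t) + 1)
K′′(t) = 20*e^(t)/(4*e^(2*t) + 4*e^(t) + 1)
K′′′(t) = (-40*e^(2*t) + 20*e^(t))/(8*e^(3*t) + 12*e^(2*t) + 6*e^(t) + 1)
K′′′′(t) = (80*e^(3*t) - 160*e^(2*t) + 20*e^(t))/(16*e^(4*t) + 32*e^(3*t) + 24*e^(2*t) + 8*e^(t) + 1)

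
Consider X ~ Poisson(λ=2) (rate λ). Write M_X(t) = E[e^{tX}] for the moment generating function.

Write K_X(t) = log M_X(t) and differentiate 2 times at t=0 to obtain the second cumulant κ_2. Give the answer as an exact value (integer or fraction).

κ_2 = d^2K/dt^2 |_{t=0} = 2

M_X(t) = e^(2*e^(t) - 2)
K_X(t) = log M_X(t) = 2*e^(t) - 2
dK/dt = 2*e^(t)
d^2K/dt^2 = 2*e^(t)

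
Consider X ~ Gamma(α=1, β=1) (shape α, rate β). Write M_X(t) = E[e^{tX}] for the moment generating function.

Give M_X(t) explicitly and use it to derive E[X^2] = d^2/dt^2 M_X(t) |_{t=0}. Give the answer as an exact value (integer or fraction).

E[X^2] = M^(2)(0) = 2

M_X(t) = 1/(1 - t)
M^(2)(t) = -2/(t^3 - 3*t^2 + 3*t - 1)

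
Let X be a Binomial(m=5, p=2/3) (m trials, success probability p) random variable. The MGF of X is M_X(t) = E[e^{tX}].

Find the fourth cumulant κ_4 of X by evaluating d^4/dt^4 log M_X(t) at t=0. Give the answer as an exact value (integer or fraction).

M_X(t) = (2*e^(t)/3 + 1/3)^5
K_X(t) = log M_X(t) = 5*log(2*e^(t)/3 + 1/3)
K^(4)(t) = (40*e^(3*t) - 80*e^(2*t) + 10*e^(t))/(16*e^(4*t) + 32*e^(3*t) + 24*e^(2*t) + 8*e^(t) + 1)

κ_4 = K^(4)(0) = -10/27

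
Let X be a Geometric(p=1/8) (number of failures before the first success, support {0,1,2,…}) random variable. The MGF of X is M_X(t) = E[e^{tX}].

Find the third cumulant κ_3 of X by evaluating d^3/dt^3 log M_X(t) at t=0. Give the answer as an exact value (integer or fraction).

M_X(t) = 1/(8*(1 - 7*e^(t)/8))
K_X(t) = log M_X(t) = -log(1 - 7*e^(t)/8) - 3*log(2)
dK/dt = -7*e^(t)/(7*e^(t) - 8)
d^2K/dt^2 = 56*e^(t)/(49*e^(2*t) - 112*e^(t) + 64)
d^3K/dt^3 = (-392*e^(2*t) - 448*e^(t))/(343*e^(3*t) - 1176*e^(2*t) + 1344*e^(t) - 512)

κ_3 = d^3K/dt^3 |_{t=0} = 840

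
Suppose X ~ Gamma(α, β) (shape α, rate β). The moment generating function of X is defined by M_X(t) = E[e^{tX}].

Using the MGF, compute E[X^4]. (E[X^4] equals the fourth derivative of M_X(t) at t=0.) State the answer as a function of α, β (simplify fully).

M_X(t) = (β/(β - t))^α
D^4[M](t) = (α^4*β^α*(1/(β - t))^α + 6*α^3*β^α*(1/(β - t))^α + 11*α^2*β^α*(1/(β - t))^α + 6*α*β^α*(1/(β - t))^α)/(β^4 - 4*β^3*t + 6*β^2*t^2 - 4*β*t^3 + t^4)

E[X^4] = D^4[M](0) = α*(α^3 + 6*α^2 + 11*α + 6)/β^4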